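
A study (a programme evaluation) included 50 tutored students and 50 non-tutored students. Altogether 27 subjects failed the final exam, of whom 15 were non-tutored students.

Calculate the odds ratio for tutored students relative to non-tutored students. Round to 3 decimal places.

tutored students with the outcome: 27 − 15 = 12
tutored students without the outcome: 50 − 12 = 38
non-tutored students without the outcome: 50 − 15 = 35
odds, tutored students = 12/38 = 0.3158
odds, non-tutored students = 15/35 = 0.4286
OR = 0.3158 / 0.4286 = 0.737

OR ≈ 0.737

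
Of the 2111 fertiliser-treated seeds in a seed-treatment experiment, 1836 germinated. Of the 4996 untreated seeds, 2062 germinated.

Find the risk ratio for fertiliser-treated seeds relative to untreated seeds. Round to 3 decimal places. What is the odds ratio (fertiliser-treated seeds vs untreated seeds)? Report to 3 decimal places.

risk, fertiliser-treated seeds = 1836/2111 = 0.8697
risk, untreated seeds = 2062/4996 = 0.4127
RR = 0.8697 / 0.4127 = 2.107
OR = (1836 × 2934) / (275 × 2062) = 5386824/567050 ≈ 9.500

RR = 2.107; OR = 9.500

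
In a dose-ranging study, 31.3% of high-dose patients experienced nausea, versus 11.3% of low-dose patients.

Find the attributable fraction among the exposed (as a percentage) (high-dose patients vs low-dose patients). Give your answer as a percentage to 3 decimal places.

AR% = (0.3130 − 0.1130) / 0.3130 = 0.6390 → 63.898%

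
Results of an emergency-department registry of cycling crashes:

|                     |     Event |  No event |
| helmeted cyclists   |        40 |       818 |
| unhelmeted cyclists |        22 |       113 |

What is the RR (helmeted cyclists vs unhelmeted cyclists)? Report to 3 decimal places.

0.286

risk, helmeted cyclists = 40/858 = 0.04662
risk, unhelmeted cyclists = 22/135 = 0.16296
RR = 0.04662 / 0.16296 = 0.286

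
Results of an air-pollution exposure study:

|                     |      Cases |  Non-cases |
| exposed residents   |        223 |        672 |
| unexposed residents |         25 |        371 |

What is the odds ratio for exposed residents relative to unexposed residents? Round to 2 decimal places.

OR = (223 × 371) / (672 × 25) = 82733/16800 ≈ 4.92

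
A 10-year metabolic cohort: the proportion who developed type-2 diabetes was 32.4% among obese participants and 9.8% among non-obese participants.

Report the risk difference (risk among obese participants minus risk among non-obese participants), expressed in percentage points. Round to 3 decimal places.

risk difference = 0.3240 − 0.0980 = 0.2260 → 22.600 percentage points

22.600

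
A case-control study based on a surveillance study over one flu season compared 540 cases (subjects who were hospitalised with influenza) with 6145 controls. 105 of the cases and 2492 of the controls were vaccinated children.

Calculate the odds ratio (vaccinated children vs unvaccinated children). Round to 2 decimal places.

odds, vaccinated children = 105/2492 = 0.04213
odds, unvaccinated children = 435/3653 = 0.11908
OR = 0.04213 / 0.11908 = 0.35

OR ≈ 0.35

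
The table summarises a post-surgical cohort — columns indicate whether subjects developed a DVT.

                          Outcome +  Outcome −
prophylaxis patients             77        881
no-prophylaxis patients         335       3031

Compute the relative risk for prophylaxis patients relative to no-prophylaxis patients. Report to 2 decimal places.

RR: 0.81

risk, prophylaxis patients = 77/958 = 0.0804
risk, no-prophylaxis patients = 335/3366 = 0.0995
RR = 0.0804 / 0.0995 = 0.81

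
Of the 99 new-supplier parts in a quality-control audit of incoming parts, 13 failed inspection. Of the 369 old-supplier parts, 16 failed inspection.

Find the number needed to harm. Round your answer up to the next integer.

risk, new-supplier parts = 13/99 = 0.131313
risk, old-supplier parts = 16/369 = 0.043360
absolute risk difference = 0.087953
1 / 0.087953 = 11.370 → round up → 12

12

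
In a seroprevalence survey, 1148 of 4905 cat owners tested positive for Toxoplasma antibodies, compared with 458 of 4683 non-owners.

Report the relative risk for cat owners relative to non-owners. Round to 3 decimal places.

RR: 2.393

risk, cat owners = 1148/4905 = 0.2340
risk, non-owners = 458/4683 = 0.0978
RR = 0.2340 / 0.0978 = 2.393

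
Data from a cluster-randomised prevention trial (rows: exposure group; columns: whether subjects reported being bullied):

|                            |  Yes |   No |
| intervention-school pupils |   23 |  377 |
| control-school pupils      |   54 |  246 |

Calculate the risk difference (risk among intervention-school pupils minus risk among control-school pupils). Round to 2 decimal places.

risk, intervention-school pupils = 23/400 = 0.0575
risk, control-school pupils = 54/300 = 0.1800
risk difference = 0.0575 − 0.1800 = -0.12

-0.12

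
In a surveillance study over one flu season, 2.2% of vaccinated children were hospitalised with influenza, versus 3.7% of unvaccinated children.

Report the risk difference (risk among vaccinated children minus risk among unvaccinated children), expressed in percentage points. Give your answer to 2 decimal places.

-1.50

risk difference = 0.02200 − 0.03700 = -0.01500 → -1.50 percentage points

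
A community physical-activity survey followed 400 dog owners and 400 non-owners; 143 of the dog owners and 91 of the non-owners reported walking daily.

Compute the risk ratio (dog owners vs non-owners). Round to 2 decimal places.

risk, dog owners = 143/400 = 0.3575
risk, non-owners = 91/400 = 0.2275
RR = 0.3575 / 0.2275 = 1.57

RR: 1.57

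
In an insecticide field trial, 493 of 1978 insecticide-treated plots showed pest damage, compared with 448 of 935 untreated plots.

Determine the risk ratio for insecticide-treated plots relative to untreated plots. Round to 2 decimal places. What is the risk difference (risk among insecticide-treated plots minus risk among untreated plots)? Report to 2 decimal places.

risk, insecticide-treated plots = 493/1978 = 0.2492
risk, untreated plots = 448/935 = 0.4791
RR = 0.2492 / 0.4791 = 0.52
risk difference = 0.2492 − 0.4791 = -0.23

RR = 0.52; RD = -0.23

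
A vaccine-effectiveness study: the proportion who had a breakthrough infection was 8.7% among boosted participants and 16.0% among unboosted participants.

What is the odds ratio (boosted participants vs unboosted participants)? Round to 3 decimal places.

0.500

odds, boosted participants = 0.0870/0.9130 = 0.0953
odds, unboosted participants = 0.1600/0.8400 = 0.1905
OR = 0.0953 / 0.1905 = 0.500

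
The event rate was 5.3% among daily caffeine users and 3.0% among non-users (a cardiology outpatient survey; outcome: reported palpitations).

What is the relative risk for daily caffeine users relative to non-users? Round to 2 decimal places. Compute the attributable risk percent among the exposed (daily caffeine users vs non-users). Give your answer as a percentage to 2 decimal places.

RR = 1.77; AR% = 43.40%

RR = 0.05300 / 0.03000 = 1.77
AR% = (0.05300 − 0.03000) / 0.05300 = 0.4340 → 43.40%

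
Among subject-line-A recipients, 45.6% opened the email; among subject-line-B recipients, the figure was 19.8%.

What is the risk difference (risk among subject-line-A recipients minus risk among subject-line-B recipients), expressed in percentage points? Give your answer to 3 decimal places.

risk difference = 0.4560 − 0.1980 = 0.2580 → 25.800 percentage points

25.800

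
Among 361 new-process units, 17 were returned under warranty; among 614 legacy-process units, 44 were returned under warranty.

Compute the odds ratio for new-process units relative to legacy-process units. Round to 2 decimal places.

OR: 0.64

odds, new-process units = 17/344 = 0.04942
odds, legacy-process units = 44/570 = 0.07719
OR = 0.04942 / 0.07719 = 0.64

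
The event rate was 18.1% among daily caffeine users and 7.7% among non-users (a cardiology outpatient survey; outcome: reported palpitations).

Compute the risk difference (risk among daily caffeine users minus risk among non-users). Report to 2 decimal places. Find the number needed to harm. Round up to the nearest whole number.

risk difference = 0.1810 − 0.0770 = 0.10
absolute risk difference = 0.104000
1 / 0.104000 = 9.615 → round up → 10

RD = 0.10; NNH = 10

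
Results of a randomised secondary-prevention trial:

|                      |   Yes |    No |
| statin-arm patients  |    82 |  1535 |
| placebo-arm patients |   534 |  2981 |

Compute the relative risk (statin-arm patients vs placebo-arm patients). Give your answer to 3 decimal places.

RR = 0.334

risk, statin-arm patients = 82/1617 = 0.0507
risk, placebo-arm patients = 534/3515 = 0.1519
RR = 0.0507 / 0.1519 = 0.334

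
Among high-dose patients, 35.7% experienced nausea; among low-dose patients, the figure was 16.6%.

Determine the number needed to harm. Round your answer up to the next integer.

NNH = 6

absolute risk difference = 0.191000
1 / 0.191000 = 5.236 → round up → 6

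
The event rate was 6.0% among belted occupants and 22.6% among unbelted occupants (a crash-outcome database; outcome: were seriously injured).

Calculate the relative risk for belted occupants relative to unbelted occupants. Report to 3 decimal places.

RR = 0.0600 / 0.2260 = 0.265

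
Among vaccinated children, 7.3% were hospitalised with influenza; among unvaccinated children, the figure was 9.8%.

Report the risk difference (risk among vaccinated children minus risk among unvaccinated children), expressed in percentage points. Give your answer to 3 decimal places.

risk difference = 0.0730 − 0.0980 = -0.0250 → -2.500 percentage points

RD ≈ -2.500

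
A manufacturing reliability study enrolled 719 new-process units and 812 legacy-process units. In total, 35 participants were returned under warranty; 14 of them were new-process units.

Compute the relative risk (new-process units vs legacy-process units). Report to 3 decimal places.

new-process units without the outcome: 719 − 14 = 705
legacy-process units with the outcome: 35 − 14 = 21
legacy-process units without the outcome: 812 − 21 = 791
risk, new-process units = 14/719 = 0.01947
risk, legacy-process units = 21/812 = 0.02586
RR = 0.01947 / 0.02586 = 0.753

RR = 0.753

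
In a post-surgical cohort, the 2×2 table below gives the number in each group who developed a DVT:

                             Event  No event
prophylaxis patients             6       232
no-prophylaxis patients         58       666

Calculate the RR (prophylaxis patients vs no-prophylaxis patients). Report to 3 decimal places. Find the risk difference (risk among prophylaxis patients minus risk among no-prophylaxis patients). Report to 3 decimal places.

RR = 0.315; RD = -0.055

risk, prophylaxis patients = 6/238 = 0.02521
risk, no-prophylaxis patients = 58/724 = 0.08011
RR = 0.02521 / 0.08011 = 0.315
risk difference = 0.02521 − 0.08011 = -0.055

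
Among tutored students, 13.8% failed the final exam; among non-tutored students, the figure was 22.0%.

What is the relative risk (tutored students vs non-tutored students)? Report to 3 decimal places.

RR = 0.1380 / 0.2200 = 0.627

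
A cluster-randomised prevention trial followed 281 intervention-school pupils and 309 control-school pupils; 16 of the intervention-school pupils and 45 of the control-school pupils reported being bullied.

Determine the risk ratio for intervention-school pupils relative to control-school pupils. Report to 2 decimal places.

risk, intervention-school pupils = 16/281 = 0.0569
risk, control-school pupils = 45/309 = 0.1456
RR = 0.0569 / 0.1456 = 0.39

RR = 0.39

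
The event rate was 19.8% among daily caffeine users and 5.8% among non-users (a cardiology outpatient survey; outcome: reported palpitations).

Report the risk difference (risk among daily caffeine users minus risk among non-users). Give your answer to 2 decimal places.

risk difference = 0.1980 − 0.0580 = 0.14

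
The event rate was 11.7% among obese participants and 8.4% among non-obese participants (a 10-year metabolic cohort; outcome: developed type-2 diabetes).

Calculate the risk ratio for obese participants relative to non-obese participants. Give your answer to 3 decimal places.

RR = 0.1170 / 0.0840 = 1.393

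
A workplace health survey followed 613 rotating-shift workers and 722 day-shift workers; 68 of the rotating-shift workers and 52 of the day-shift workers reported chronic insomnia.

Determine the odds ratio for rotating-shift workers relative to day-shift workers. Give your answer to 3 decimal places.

OR = (68 × 670) / (545 × 52) = 45560/28340 ≈ 1.608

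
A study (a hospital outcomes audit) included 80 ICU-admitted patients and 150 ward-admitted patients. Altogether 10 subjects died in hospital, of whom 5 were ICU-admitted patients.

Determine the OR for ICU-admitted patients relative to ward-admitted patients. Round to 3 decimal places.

ICU-admitted patients without the outcome: 80 − 5 = 75
ward-admitted patients with the outcome: 10 − 5 = 5
ward-admitted patients without the outcome: 150 − 5 = 145
OR = (5 × 145) / (75 × 5) = 725/375 ≈ 1.933

1.933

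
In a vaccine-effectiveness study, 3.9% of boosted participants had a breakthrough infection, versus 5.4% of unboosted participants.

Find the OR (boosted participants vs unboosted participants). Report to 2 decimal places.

OR ≈ 0.71

odds, boosted participants = 0.03900/0.96100 = 0.04058
odds, unboosted participants = 0.05400/0.94600 = 0.05708
OR = 0.04058 / 0.05708 = 0.71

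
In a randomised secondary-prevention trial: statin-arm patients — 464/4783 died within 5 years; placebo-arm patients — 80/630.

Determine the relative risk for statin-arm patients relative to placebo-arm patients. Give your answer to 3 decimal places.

risk, statin-arm patients = 464/4783 = 0.0970
risk, placebo-arm patients = 80/630 = 0.1270
RR = 0.0970 / 0.1270 = 0.764

RR ≈ 0.764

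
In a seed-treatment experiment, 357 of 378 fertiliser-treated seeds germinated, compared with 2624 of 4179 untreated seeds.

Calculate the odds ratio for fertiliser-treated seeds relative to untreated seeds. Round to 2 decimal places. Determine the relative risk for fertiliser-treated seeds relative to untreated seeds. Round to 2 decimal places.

odds, fertiliser-treated seeds = 357/21 = 17.0000
odds, untreated seeds = 2624/1555 = 1.6875
OR = 17.0000 / 1.6875 = 10.07
risk, fertiliser-treated seeds = 357/378 = 0.9444
risk, untreated seeds = 2624/4179 = 0.6279
RR = 0.9444 / 0.6279 = 1.50

OR = 10.07; RR = 1.50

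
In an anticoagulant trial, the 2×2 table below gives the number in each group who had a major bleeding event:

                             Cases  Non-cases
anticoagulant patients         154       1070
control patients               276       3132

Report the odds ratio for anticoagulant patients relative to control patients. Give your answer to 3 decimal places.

odds, anticoagulant patients = 154/1070 = 0.1439
odds, control patients = 276/3132 = 0.0881
OR = 0.1439 / 0.0881 = 1.633

OR = 1.633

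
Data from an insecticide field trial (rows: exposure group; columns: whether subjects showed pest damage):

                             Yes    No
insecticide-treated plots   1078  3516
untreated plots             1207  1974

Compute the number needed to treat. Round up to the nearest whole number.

risk, insecticide-treated plots = 1078/4594 = 0.234654
risk, untreated plots = 1207/3181 = 0.379440
absolute risk difference = 0.144787
1 / 0.144787 = 6.907 → round up → 7

7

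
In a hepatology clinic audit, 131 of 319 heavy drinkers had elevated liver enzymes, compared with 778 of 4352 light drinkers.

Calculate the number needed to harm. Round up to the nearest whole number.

risk, heavy drinkers = 131/319 = 0.410658
risk, light drinkers = 778/4352 = 0.178768
absolute risk difference = 0.231890
1 / 0.231890 = 4.312 → round up → 5

NNH = 5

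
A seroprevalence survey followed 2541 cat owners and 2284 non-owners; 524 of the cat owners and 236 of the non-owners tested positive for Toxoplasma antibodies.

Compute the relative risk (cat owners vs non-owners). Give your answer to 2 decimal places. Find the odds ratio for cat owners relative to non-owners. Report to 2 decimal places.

RR = 2.00; OR = 2.25

risk, cat owners = 524/2541 = 0.2062
risk, non-owners = 236/2284 = 0.1033
RR = 0.2062 / 0.1033 = 2.00
OR = (524 × 2048) / (2017 × 236) = 1073152/476012 ≈ 2.25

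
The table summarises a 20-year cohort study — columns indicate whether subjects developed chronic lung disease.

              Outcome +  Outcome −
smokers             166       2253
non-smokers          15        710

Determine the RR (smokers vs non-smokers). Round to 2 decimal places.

risk, smokers = 166/2419 = 0.06862
risk, non-smokers = 15/725 = 0.02069
RR = 0.06862 / 0.02069 = 3.32

RR: 3.32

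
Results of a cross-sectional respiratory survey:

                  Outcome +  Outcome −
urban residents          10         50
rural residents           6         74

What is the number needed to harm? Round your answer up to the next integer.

risk, urban residents = 10/60 = 0.166667
risk, rural residents = 6/80 = 0.075000
absolute risk difference = 0.091667
1 / 0.091667 = 10.909 → round up → 11

NNH = 11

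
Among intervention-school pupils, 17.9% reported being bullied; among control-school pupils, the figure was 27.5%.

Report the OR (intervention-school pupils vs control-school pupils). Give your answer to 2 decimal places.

0.57

odds, intervention-school pupils = 0.1790/0.8210 = 0.2180
odds, control-school pupils = 0.2750/0.7250 = 0.3793
OR = 0.2180 / 0.3793 = 0.57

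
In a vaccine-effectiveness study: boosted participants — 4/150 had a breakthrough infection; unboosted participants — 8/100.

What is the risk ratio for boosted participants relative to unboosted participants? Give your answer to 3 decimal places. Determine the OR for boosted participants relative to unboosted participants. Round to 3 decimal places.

RR = 0.333; OR = 0.315

risk, boosted participants = 4/150 = 0.02667
risk, unboosted participants = 8/100 = 0.08000
RR = 0.02667 / 0.08000 = 0.333
odds, boosted participants = 4/146 = 0.02740
odds, unboosted participants = 8/92 = 0.08696
OR = 0.02740 / 0.08696 = 0.315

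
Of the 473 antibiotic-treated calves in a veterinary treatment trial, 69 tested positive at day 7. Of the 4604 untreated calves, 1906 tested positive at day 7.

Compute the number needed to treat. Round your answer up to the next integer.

risk, antibiotic-treated calves = 69/473 = 0.145877
risk, untreated calves = 1906/4604 = 0.413988
absolute risk difference = 0.268110
1 / 0.268110 = 3.730 → round up → 4

NNT = 4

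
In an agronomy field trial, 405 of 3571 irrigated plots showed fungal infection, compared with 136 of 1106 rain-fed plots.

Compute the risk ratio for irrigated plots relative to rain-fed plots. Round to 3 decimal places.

risk, irrigated plots = 405/3571 = 0.1134
risk, rain-fed plots = 136/1106 = 0.1230
RR = 0.1134 / 0.1230 = 0.922

0.922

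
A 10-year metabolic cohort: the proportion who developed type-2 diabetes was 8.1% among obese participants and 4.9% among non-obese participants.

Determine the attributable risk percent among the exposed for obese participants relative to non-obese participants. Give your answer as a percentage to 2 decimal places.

AR% = (0.08100 − 0.04900) / 0.08100 = 0.3951 → 39.51%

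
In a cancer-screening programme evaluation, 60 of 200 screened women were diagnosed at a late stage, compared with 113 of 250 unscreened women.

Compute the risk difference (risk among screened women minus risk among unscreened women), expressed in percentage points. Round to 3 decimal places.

risk, screened women = 60/200 = 0.3000
risk, unscreened women = 113/250 = 0.4520
risk difference = 0.3000 − 0.4520 = -0.1520 → -15.200 percentage points

-15.200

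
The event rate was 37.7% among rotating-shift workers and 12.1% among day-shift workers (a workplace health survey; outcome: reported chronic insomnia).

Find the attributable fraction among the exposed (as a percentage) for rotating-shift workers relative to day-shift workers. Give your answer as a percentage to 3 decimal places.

AR% = (0.3770 − 0.1210) / 0.3770 = 0.6790 → 67.905%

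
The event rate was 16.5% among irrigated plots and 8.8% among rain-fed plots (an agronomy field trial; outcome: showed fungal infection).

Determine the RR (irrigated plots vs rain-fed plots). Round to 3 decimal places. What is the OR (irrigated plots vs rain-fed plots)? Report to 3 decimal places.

RR = 1.875; OR = 2.048

RR = 0.1650 / 0.0880 = 1.875
odds, irrigated plots = 0.1650/0.8350 = 0.1976
odds, rain-fed plots = 0.0880/0.9120 = 0.0965
OR = 0.1976 / 0.0965 = 2.048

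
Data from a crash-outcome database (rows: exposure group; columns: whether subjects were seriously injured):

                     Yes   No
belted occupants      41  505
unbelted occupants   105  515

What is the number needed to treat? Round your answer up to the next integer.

NNT ≈ 11

risk, belted occupants = 41/546 = 0.075092
risk, unbelted occupants = 105/620 = 0.169355
absolute risk difference = 0.094263
1 / 0.094263 = 10.609 → round up → 11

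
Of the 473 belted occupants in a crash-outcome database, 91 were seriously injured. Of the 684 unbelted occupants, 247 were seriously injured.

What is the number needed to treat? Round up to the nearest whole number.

6

risk, belted occupants = 91/473 = 0.192389
risk, unbelted occupants = 247/684 = 0.361111
absolute risk difference = 0.168722
1 / 0.168722 = 5.927 → round up → 6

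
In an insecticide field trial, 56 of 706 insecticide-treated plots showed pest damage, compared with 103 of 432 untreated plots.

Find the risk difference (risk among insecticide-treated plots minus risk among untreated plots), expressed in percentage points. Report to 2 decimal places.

risk, insecticide-treated plots = 56/706 = 0.0793
risk, untreated plots = 103/432 = 0.2384
risk difference = 0.0793 − 0.2384 = -0.1591 → -15.91 percentage points

-15.91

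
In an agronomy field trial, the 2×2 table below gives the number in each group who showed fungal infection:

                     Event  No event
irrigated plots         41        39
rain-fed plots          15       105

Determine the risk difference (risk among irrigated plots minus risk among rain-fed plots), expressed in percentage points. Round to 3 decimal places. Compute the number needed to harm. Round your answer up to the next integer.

risk, irrigated plots = 41/80 = 0.5125
risk, rain-fed plots = 15/120 = 0.1250
risk difference = 0.5125 − 0.1250 = 0.3875 → 38.750 percentage points
absolute risk difference = 0.387500
1 / 0.387500 = 2.581 → round up → 3

RD = 38.750; NNH = 3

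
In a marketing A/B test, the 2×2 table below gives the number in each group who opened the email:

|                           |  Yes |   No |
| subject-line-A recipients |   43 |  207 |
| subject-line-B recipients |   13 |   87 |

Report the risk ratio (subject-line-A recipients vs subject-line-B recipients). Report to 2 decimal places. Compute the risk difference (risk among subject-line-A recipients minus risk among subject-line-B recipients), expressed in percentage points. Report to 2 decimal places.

RR = 1.32; RD = 4.20

risk, subject-line-A recipients = 43/250 = 0.1720
risk, subject-line-B recipients = 13/100 = 0.1300
RR = 0.1720 / 0.1300 = 1.32
risk difference = 0.1720 − 0.1300 = 0.0420 → 4.20 percentage points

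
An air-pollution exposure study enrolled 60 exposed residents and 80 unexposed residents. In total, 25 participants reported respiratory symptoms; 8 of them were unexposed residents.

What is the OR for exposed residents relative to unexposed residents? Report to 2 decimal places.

exposed residents with the outcome: 25 − 8 = 17
exposed residents without the outcome: 60 − 17 = 43
unexposed residents without the outcome: 80 − 8 = 72
odds, exposed residents = 17/43 = 0.3953
odds, unexposed residents = 8/72 = 0.1111
OR = 0.3953 / 0.1111 = 3.56

OR ≈ 3.56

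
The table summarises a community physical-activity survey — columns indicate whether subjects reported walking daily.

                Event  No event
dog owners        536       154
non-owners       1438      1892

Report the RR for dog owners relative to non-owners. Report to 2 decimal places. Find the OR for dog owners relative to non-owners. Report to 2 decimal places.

RR = 1.80; OR = 4.58

risk, dog owners = 536/690 = 0.7768
risk, non-owners = 1438/3330 = 0.4318
RR = 0.7768 / 0.4318 = 1.80
odds, dog owners = 536/154 = 3.4805
odds, non-owners = 1438/1892 = 0.7600
OR = 3.4805 / 0.7600 = 4.58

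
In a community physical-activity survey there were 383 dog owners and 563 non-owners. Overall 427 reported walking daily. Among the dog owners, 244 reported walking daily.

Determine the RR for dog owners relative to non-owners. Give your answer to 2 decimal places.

dog owners without the outcome: 383 − 244 = 139
non-owners with the outcome: 427 − 244 = 183
non-owners without the outcome: 563 − 183 = 380
risk, dog owners = 244/383 = 0.6371
risk, non-owners = 183/563 = 0.3250
RR = 0.6371 / 0.3250 = 1.96

1.96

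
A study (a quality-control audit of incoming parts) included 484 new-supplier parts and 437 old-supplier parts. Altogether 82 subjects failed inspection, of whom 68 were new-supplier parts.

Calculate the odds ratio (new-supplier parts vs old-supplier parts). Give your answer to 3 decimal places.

new-supplier parts without the outcome: 484 − 68 = 416
old-supplier parts with the outcome: 82 − 68 = 14
old-supplier parts without the outcome: 437 − 14 = 423
OR = (68 × 423) / (416 × 14) = 28764/5824 ≈ 4.939

4.939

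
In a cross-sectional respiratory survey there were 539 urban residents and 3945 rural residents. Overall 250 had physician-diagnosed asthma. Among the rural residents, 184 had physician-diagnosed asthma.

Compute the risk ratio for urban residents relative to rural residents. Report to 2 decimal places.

2.63

urban residents with the outcome: 250 − 184 = 66
urban residents without the outcome: 539 − 66 = 473
rural residents without the outcome: 3945 − 184 = 3761
risk, urban residents = 66/539 = 0.12245
risk, rural residents = 184/3945 = 0.04664
RR = 0.12245 / 0.04664 = 2.63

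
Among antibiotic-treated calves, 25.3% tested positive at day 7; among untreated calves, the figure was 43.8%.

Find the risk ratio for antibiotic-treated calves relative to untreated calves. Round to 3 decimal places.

RR = 0.2530 / 0.4380 = 0.578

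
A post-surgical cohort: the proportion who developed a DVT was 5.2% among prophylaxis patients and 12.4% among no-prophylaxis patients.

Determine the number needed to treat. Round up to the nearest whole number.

absolute risk difference = 0.072000
1 / 0.072000 = 13.889 → round up → 14

14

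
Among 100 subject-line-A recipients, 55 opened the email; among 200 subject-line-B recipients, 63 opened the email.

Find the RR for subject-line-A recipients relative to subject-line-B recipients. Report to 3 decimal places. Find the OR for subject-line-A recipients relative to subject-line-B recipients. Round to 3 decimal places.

risk, subject-line-A recipients = 55/100 = 0.5500
risk, subject-line-B recipients = 63/200 = 0.3150
RR = 0.5500 / 0.3150 = 1.746
OR = (55 × 137) / (45 × 63) = 7535/2835 ≈ 2.658

RR = 1.746; OR = 2.658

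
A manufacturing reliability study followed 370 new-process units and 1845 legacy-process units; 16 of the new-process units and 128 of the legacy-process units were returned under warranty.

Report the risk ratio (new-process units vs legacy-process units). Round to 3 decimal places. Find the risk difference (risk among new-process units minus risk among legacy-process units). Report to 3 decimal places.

RR = 0.623; RD = -0.026

risk, new-process units = 16/370 = 0.04324
risk, legacy-process units = 128/1845 = 0.06938
RR = 0.04324 / 0.06938 = 0.623
risk difference = 0.04324 − 0.06938 = -0.026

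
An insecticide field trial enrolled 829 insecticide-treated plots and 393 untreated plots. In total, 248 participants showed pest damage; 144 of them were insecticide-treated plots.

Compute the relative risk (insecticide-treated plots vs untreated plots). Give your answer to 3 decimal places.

RR = 0.656

insecticide-treated plots without the outcome: 829 − 144 = 685
untreated plots with the outcome: 248 − 144 = 104
untreated plots without the outcome: 393 − 104 = 289
risk, insecticide-treated plots = 144/829 = 0.1737
risk, untreated plots = 104/393 = 0.2646
RR = 0.1737 / 0.2646 = 0.656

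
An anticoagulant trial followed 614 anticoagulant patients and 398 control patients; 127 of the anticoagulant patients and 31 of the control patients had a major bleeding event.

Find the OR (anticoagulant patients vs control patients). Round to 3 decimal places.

OR = (127 × 367) / (487 × 31) = 46609/15097 ≈ 3.087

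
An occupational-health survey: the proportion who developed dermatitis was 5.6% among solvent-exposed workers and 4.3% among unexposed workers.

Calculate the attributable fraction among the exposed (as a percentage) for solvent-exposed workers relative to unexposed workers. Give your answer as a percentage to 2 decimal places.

AR% = (0.05600 − 0.04300) / 0.05600 = 0.2321 → 23.21%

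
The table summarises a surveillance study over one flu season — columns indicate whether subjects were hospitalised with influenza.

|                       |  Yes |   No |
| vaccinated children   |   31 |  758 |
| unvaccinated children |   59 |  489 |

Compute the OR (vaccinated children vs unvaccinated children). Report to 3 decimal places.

odds, vaccinated children = 31/758 = 0.04090
odds, unvaccinated children = 59/489 = 0.12065
OR = 0.04090 / 0.12065 = 0.339

OR: 0.339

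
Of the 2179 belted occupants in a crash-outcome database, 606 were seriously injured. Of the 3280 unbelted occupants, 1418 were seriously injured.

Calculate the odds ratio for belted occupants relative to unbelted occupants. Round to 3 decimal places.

OR = (606 × 1862) / (1573 × 1418) = 1128372/2230514 ≈ 0.506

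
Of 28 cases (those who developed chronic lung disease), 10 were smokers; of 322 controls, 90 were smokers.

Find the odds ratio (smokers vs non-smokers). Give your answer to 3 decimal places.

odds, smokers = 10/90 = 0.1111
odds, non-smokers = 18/232 = 0.0776
OR = 0.1111 / 0.0776 = 1.432

OR ≈ 1.432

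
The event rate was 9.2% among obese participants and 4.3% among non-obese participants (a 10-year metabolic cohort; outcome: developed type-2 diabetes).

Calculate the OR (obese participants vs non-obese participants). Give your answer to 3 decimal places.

odds, obese participants = 0.09200/0.90800 = 0.10132
odds, non-obese participants = 0.04300/0.95700 = 0.04493
OR = 0.10132 / 0.04493 = 2.255

OR ≈ 2.255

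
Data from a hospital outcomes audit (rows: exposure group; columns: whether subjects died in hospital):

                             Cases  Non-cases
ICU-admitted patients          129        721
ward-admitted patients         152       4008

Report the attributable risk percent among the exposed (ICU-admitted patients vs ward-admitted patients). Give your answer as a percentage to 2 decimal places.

AR% ≈ 75.92%

risk, ICU-admitted patients = 129/850 = 0.15176
risk, ward-admitted patients = 152/4160 = 0.03654
AR% = (0.15176 − 0.03654) / 0.15176 = 0.7592 → 75.92%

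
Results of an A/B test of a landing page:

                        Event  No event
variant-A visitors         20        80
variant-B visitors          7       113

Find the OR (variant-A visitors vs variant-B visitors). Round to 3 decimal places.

OR = (20 × 113) / (80 × 7) = 2260/560 ≈ 4.036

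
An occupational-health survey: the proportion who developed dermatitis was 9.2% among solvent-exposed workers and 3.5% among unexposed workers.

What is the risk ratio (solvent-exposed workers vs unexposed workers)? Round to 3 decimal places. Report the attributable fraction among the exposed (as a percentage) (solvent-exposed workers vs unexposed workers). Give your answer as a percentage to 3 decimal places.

RR = 2.629; AR% = 61.957%

RR = 0.09200 / 0.03500 = 2.629
AR% = (0.09200 − 0.03500) / 0.09200 = 0.6196 → 61.957%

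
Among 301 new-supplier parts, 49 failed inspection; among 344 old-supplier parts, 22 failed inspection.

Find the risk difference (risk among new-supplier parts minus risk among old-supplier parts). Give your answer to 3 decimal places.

0.099

risk, new-supplier parts = 49/301 = 0.1628
risk, old-supplier parts = 22/344 = 0.0640
risk difference = 0.1628 − 0.0640 = 0.099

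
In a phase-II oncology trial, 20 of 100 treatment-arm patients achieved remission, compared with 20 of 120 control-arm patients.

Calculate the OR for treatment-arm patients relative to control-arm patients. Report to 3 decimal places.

OR = (20 × 100) / (80 × 20) = 2000/1600 ≈ 1.250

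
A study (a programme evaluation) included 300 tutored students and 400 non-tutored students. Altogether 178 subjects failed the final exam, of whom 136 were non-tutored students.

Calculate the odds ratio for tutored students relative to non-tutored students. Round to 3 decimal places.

tutored students with the outcome: 178 − 136 = 42
tutored students without the outcome: 300 − 42 = 258
non-tutored students without the outcome: 400 − 136 = 264
odds, tutored students = 42/258 = 0.1628
odds, non-tutored students = 136/264 = 0.5152
OR = 0.1628 / 0.5152 = 0.316

0.316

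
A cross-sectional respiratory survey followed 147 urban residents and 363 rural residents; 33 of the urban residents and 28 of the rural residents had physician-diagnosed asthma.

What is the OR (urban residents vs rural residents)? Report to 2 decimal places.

OR = (33 × 335) / (114 × 28) = 11055/3192 ≈ 3.46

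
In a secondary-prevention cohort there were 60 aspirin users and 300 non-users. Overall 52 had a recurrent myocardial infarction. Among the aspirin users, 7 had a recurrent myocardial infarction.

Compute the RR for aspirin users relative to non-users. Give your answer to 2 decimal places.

aspirin users without the outcome: 60 − 7 = 53
non-users with the outcome: 52 − 7 = 45
non-users without the outcome: 300 − 45 = 255
risk, aspirin users = 7/60 = 0.1167
risk, non-users = 45/300 = 0.1500
RR = 0.1167 / 0.1500 = 0.78

RR = 0.78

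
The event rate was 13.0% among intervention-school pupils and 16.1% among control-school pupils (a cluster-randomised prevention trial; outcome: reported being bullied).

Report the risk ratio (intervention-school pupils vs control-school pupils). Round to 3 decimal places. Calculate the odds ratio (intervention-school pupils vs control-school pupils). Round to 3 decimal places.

RR = 0.807; OR = 0.779

RR = 0.1300 / 0.1610 = 0.807
odds, intervention-school pupils = 0.1300/0.8700 = 0.1494
odds, control-school pupils = 0.1610/0.8390 = 0.1919
OR = 0.1494 / 0.1919 = 0.779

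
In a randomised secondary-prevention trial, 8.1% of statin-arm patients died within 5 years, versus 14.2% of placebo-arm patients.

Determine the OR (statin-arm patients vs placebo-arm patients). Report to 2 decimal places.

odds, statin-arm patients = 0.0810/0.9190 = 0.0881
odds, placebo-arm patients = 0.1420/0.8580 = 0.1655
OR = 0.0881 / 0.1655 = 0.53

OR: 0.53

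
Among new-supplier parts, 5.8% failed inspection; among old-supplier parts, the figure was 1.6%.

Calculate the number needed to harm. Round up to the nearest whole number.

absolute risk difference = 0.042000
1 / 0.042000 = 23.810 → round up → 24

24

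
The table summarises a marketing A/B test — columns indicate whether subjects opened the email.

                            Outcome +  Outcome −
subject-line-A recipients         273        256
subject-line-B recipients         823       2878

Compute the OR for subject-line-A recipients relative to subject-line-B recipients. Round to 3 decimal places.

odds, subject-line-A recipients = 273/256 = 1.0664
odds, subject-line-B recipients = 823/2878 = 0.2860
OR = 1.0664 / 0.2860 = 3.729

OR: 3.729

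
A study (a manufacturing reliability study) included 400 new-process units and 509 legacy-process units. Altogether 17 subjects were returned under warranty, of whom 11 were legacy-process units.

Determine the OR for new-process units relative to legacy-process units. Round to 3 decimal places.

new-process units with the outcome: 17 − 11 = 6
new-process units without the outcome: 400 − 6 = 394
legacy-process units without the outcome: 509 − 11 = 498
odds, new-process units = 6/394 = 0.01523
odds, legacy-process units = 11/498 = 0.02209
OR = 0.01523 / 0.02209 = 0.689

0.689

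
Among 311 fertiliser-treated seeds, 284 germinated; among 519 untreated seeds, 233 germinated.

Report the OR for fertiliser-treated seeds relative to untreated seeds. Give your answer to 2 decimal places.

OR = (284 × 286) / (27 × 233) = 81224/6291 ≈ 12.91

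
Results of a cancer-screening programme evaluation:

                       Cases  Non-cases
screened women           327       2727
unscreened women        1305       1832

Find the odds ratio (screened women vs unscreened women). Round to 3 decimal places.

OR = (327 × 1832) / (2727 × 1305) = 599064/3558735 ≈ 0.168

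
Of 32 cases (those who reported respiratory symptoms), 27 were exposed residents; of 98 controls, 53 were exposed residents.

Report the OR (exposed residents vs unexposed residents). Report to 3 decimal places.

OR: 4.585

odds, exposed residents = 27/53 = 0.5094
odds, unexposed residents = 5/45 = 0.1111
OR = 0.5094 / 0.1111 = 4.585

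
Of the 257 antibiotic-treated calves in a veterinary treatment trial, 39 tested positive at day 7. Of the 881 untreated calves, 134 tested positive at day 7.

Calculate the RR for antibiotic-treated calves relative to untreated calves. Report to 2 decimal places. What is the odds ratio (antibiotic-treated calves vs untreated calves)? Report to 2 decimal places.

risk, antibiotic-treated calves = 39/257 = 0.1518
risk, untreated calves = 134/881 = 0.1521
RR = 0.1518 / 0.1521 = 1.00
odds, antibiotic-treated calves = 39/218 = 0.1789
odds, untreated calves = 134/747 = 0.1794
OR = 0.1789 / 0.1794 = 1.00

RR = 1.00; OR = 1.00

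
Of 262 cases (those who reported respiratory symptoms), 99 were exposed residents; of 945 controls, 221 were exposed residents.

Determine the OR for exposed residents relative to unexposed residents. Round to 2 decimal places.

OR = (99 × 724) / (221 × 163) = 71676/36023 ≈ 1.99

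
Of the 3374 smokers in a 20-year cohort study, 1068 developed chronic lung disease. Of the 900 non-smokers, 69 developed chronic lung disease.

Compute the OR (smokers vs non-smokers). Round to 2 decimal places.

5.58

odds, smokers = 1068/2306 = 0.4631
odds, non-smokers = 69/831 = 0.0830
OR = 0.4631 / 0.0830 = 5.58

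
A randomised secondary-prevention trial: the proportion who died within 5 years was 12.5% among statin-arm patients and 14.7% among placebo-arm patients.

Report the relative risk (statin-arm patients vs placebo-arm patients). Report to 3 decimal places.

RR = 0.1250 / 0.1470 = 0.850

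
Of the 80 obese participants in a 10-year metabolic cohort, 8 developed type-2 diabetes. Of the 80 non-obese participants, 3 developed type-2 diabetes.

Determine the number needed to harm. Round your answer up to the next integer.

16

risk, obese participants = 8/80 = 0.100000
risk, non-obese participants = 3/80 = 0.037500
absolute risk difference = 0.062500
1 / 0.062500 = 16.000 → round up → 16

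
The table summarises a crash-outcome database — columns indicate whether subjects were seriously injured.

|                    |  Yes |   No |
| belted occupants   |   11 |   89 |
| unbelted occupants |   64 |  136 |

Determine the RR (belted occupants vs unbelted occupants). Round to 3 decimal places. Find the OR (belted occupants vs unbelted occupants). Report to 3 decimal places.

RR = 0.344; OR = 0.263

risk, belted occupants = 11/100 = 0.1100
risk, unbelted occupants = 64/200 = 0.3200
RR = 0.1100 / 0.3200 = 0.344
OR = (11 × 136) / (89 × 64) = 1496/5696 ≈ 0.263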